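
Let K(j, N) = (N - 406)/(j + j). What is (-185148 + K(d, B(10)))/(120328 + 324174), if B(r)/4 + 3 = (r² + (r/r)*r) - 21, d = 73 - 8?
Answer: -12034651/28892630 ≈ -0.41653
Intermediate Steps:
d = 65
B(r) = -96 + 4*r + 4*r² (B(r) = -12 + 4*((r² + (r/r)*r) - 21) = -12 + 4*((r² + 1*r) - 21) = -12 + 4*((r² + r) - 21) = -12 + 4*((r + r²) - 21) = -12 + 4*(-21 + r + r²) = -12 + (-84 + 4*r + 4*r²) = -96 + 4*r + 4*r²)
K(j, N) = (-406 + N)/(2*j) (K(j, N) = (-406 + N)/((2*j)) = (-406 + N)*(1/(2*j)) = (-406 + N)/(2*j))
(-185148 + K(d, B(10)))/(120328 + 324174) = (-185148 + (½)*(-406 + (-96 + 4*10 + 4*10²))/65)/(120328 + 324174) = (-185148 + (½)*(1/65)*(-406 + (-96 + 40 + 4*100)))/444502 = (-185148 + (½)*(1/65)*(-406 + (-96 + 40 + 400)))*(1/444502) = (-185148 + (½)*(1/65)*(-406 + 344))*(1/444502) = (-185148 + (½)*(1/65)*(-62))*(1/444502) = (-185148 - 31/65)*(1/444502) = -12034651/65*1/444502 = -12034651/28892630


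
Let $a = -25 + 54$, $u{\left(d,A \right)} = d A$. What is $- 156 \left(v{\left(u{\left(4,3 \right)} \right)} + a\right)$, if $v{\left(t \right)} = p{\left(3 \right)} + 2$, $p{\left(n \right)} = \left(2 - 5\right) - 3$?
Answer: $-3900$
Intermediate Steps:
$u{\left(d,A \right)} = A d$
$p{\left(n \right)} = -6$ ($p{\left(n \right)} = -3 - 3 = -6$)
$a = 29$
$v{\left(t \right)} = -4$ ($v{\left(t \right)} = -6 + 2 = -4$)
$- 156 \left(v{\left(u{\left(4,3 \right)} \right)} + a\right) = - 156 \left(-4 + 29\right) = \left(-156\right) 25 = -3900$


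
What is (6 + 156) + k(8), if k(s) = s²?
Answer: 226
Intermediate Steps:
(6 + 156) + k(8) = (6 + 156) + 8² = 162 + 64 = 226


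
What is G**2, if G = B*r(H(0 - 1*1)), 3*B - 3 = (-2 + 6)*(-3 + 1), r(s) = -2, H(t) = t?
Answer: 100/9 ≈ 11.111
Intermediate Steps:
B = -5/3 (B = 1 + ((-2 + 6)*(-3 + 1))/3 = 1 + (4*(-2))/3 = 1 + (1/3)*(-8) = 1 - 8/3 = -5/3 ≈ -1.6667)
G = 10/3 (G = -5/3*(-2) = 10/3 ≈ 3.3333)
G**2 = (10/3)**2 = 100/9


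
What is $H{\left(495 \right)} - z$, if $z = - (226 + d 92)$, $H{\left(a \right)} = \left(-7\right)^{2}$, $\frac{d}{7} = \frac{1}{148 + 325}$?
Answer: $\frac{130719}{473} \approx 276.36$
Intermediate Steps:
$d = \frac{7}{473}$ ($d = \frac{7}{148 + 325} = \frac{7}{473} \approx 0.014799$)
$H{\left(a \right)} = 49$
$z = - \frac{107542}{473}$ ($z = - (226 + \frac{7}{473} \cdot 92) = - (226 + \frac{644}{473}) = \left(-1\right) \frac{107542}{473} = - \frac{107542}{473} \approx -227.36$)
$H{\left(495 \right)} - z = 49 - - \frac{107542}{473} = 49 + \frac{107542}{473} = \frac{130719}{473}$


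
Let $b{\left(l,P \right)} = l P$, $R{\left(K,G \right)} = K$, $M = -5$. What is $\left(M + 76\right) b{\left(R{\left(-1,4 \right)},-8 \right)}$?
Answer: $568$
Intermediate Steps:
$b{\left(l,P \right)} = P l$
$\left(M + 76\right) b{\left(R{\left(-1,4 \right)},-8 \right)} = \left(-5 + 76\right) \left(\left(-8\right) \left(-1\right)\right) = 71 \cdot 8 = 568$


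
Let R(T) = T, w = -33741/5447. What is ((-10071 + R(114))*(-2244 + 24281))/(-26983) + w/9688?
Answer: 11579037222907821/1423907372888 ≈ 8131.9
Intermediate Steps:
w = -33741/5447 (w = -33741*1/5447 = -33741/5447 ≈ -6.1944)
((-10071 + R(114))*(-2244 + 24281))/(-26983) + w/9688 = ((-10071 + 114)*(-2244 + 24281))/(-26983) - 33741/5447/9688 = -9957*22037*(-1/26983) - 33741/5447*1/9688 = -219422409*(-1/26983) - 33741/52770536 = 219422409/26983 - 33741/52770536 = 11579037222907821/1423907372888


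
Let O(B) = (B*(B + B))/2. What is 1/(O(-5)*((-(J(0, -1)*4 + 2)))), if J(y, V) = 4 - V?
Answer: -1/550 ≈ -0.0018182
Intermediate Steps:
O(B) = B² (O(B) = (B*(2*B))*(½) = (2*B²)*(½) = B²)
1/(O(-5)*((-(J(0, -1)*4 + 2)))) = 1/(((-5)²)*((-((4 - 1*(-1))*4 + 2)))) = 1/(25*((-((4 + 1)*4 + 2)))) = 1/(25*((-(5*4 + 2)))) = 1/(25*((-(20 + 2)))) = 1/(25*((-1*22))) = (1/25)/(-22) = (1/25)*(-1/22) = -1/550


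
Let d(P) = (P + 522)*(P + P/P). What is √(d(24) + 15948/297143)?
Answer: √1205217326265414/297143 ≈ 116.83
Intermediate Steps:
d(P) = (1 + P)*(522 + P) (d(P) = (522 + P)*(P + 1) = (522 + P)*(1 + P) = (1 + P)*(522 + P))
√(d(24) + 15948/297143) = √((522 + 24² + 523*24) + 15948/297143) = √((522 + 576 + 12552) + 15948*(1/297143)) = √(13650 + 15948/297143) = √(4056017898/297143) = √1205217326265414/297143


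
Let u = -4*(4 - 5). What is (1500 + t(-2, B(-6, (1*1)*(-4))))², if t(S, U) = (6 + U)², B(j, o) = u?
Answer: 2560000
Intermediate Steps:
u = 4 (u = -4*(-1) = 4)
B(j, o) = 4
(1500 + t(-2, B(-6, (1*1)*(-4))))² = (1500 + (6 + 4)²)² = (1500 + 10²)² = (1500 + 100)² = 1600² = 2560000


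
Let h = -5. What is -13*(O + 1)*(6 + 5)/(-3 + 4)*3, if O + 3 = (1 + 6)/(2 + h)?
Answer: 1859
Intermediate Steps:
O = -16/3 (O = -3 + (1 + 6)/(2 - 5) = -3 + 7/(-3) = -3 + 7*(-⅓) = -3 - 7/3 = -16/3 ≈ -5.3333)
-13*(O + 1)*(6 + 5)/(-3 + 4)*3 = -13*(-16/3 + 1)*(6 + 5)/(-3 + 4)*3 = -(-169)*11/1/3*3 = -(-169)*11*1/3*3 = -(-169)*11/3*3 = -13*(-143/3)*3 = (1859/3)*3 = 1859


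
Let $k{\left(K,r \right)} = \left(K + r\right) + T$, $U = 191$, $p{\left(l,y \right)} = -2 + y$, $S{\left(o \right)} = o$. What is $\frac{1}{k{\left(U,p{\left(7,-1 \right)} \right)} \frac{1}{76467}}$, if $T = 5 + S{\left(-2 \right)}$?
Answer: $\frac{76467}{191} \approx 400.35$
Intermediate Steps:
$T = 3$ ($T = 5 - 2 = 3$)
$k{\left(K,r \right)} = 3 + K + r$ ($k{\left(K,r \right)} = \left(K + r\right) + 3 = 3 + K + r$)
$\frac{1}{k{\left(U,p{\left(7,-1 \right)} \right)} \frac{1}{76467}} = \frac{1}{\left(3 + 191 - 3\right) \frac{1}{76467}} = \frac{1}{191 \cdot \frac{1}{76467}} = \frac{1}{\frac{191}{76467}} = \frac{76467}{191}$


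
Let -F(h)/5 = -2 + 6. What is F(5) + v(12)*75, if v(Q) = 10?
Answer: 730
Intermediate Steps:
F(h) = -20 (F(h) = -5*(-2 + 6) = -5*4 = -20)
F(5) + v(12)*75 = -20 + 10*75 = -20 + 750 = 730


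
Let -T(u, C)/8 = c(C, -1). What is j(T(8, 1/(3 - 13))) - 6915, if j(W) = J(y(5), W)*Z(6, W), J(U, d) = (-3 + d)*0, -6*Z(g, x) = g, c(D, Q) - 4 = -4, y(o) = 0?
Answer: -6915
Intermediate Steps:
c(D, Q) = 0 (c(D, Q) = 4 - 4 = 0)
Z(g, x) = -g/6
J(U, d) = 0
T(u, C) = 0 (T(u, C) = -8*0 = 0)
j(W) = 0 (j(W) = 0*(-⅙*6) = 0*(-1) = 0)
j(T(8, 1/(3 - 13))) - 6915 = 0 - 6915 = -6915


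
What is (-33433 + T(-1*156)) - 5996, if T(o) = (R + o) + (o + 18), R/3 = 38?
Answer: -39609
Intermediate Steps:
R = 114 (R = 3*38 = 114)
T(o) = 132 + 2*o (T(o) = (114 + o) + (o + 18) = (114 + o) + (18 + o) = 132 + 2*o)
(-33433 + T(-1*156)) - 5996 = (-33433 + (132 + 2*(-1*156))) - 5996 = (-33433 + (132 + 2*(-156))) - 5996 = (-33433 + (132 - 312)) - 5996 = (-33433 - 180) - 5996 = -33613 - 5996 = -39609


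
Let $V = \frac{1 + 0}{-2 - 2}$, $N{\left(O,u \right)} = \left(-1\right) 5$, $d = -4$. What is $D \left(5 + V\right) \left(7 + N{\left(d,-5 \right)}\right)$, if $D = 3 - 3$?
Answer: $0$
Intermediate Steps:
$D = 0$ ($D = 3 - 3 = 0$)
$N{\left(O,u \right)} = -5$
$V = - \frac{1}{4}$ ($V = 1 \frac{1}{-4} = 1 \left(- \frac{1}{4}\right) = - \frac{1}{4} \approx -0.25$)
$D \left(5 + V\right) \left(7 + N{\left(d,-5 \right)}\right) = 0 \left(5 - \frac{1}{4}\right) \left(7 - 5\right) = 0 \cdot \frac{19}{4} \cdot 2 = 0 \cdot 2 = 0$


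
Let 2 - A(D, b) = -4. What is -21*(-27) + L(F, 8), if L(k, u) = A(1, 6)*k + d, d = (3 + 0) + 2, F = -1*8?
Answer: 524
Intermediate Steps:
A(D, b) = 6 (A(D, b) = 2 - 1*(-4) = 2 + 4 = 6)
F = -8
d = 5 (d = 3 + 2 = 5)
L(k, u) = 5 + 6*k (L(k, u) = 6*k + 5 = 5 + 6*k)
-21*(-27) + L(F, 8) = -21*(-27) + (5 + 6*(-8)) = 567 + (5 - 48) = 567 - 43 = 524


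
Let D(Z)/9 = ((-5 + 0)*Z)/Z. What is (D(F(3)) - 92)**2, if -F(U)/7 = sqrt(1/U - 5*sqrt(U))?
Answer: 18769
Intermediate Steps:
F(U) = -7*sqrt(1/U - 5*sqrt(U))
D(Z) = -45 (D(Z) = 9*(((-5 + 0)*Z)/Z) = 9*((-5*Z)/Z) = 9*(-5) = -45)
(D(F(3)) - 92)**2 = (-45 - 92)**2 = (-137)**2 = 18769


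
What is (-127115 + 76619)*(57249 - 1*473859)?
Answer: 21037138560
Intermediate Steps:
(-127115 + 76619)*(57249 - 1*473859) = -50496*(57249 - 473859) = -50496*(-416610) = 21037138560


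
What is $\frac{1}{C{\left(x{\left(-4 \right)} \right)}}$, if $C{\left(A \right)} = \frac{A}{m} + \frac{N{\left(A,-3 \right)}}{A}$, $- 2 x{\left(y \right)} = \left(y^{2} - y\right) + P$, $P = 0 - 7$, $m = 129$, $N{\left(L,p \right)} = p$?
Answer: $\frac{3354}{1379} \approx 2.4322$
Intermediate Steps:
$P = -7$ ($P = 0 - 7 = -7$)
$x{\left(y \right)} = \frac{7}{2} + \frac{y}{2} - \frac{y^{2}}{2}$ ($x{\left(y \right)} = - \frac{\left(y^{2} - y\right) - 7}{2} = - \frac{-7 + y^{2} - y}{2} = \frac{7}{2} + \frac{y}{2} - \frac{y^{2}}{2}$)
$C{\left(A \right)} = - \frac{3}{A} + \frac{A}{129}$ ($C{\left(A \right)} = \frac{A}{129} - \frac{3}{A} = - \frac{3}{A} + \frac{A}{129}$)
$\frac{1}{C{\left(x{\left(-4 \right)} \right)}} = \frac{1}{- \frac{3}{\frac{7}{2} + \frac{1}{2} \left(-4\right) - \frac{\left(-4\right)^{2}}{2}} + \frac{\frac{7}{2} + \frac{1}{2} \left(-4\right) - \frac{\left(-4\right)^{2}}{2}}{129}} = \frac{1}{- \frac{3}{\frac{7}{2} - 2 - 8} + \frac{\frac{7}{2} - 2 - 8}{129}} = \frac{1}{- \frac{3}{- \frac{13}{2}} + \frac{1}{129} \left(- \frac{13}{2}\right)} = \frac{1}{\left(-3\right) \left(- \frac{2}{13}\right) - \frac{13}{258}} = \frac{1}{\frac{6}{13} - \frac{13}{258}} = \frac{1}{\frac{1379}{3354}} = \frac{3354}{1379}$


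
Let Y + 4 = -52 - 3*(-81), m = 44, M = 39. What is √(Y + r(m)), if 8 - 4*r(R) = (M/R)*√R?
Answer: √(365904 - 858*√11)/44 ≈ 13.694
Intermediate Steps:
r(R) = 2 - 39/(4*√R) (r(R) = 2 - 39/R*√R/4 = 2 - 39/(4*√R))
Y = 187 (Y = -4 + (-52 - 3*(-81)) = -4 + (-52 + 243) = -4 + 191 = 187)
√(Y + r(m)) = √(187 + (2 - 39*√11/88)) = √(189 - 39*√11/88)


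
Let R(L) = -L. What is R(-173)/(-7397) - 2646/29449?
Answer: -503411/4445597 ≈ -0.11324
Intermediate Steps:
R(-173)/(-7397) - 2646/29449 = -1*(-173)/(-7397) - 2646/29449 = 173*(-1/7397) - 2646*1/29449 = -173/7397 - 54/601 = -503411/4445597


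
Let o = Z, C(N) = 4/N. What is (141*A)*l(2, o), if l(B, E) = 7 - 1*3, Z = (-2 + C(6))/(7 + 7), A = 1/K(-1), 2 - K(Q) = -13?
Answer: 188/5 ≈ 37.600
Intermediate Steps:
K(Q) = 15 (K(Q) = 2 - 1*(-13) = 2 + 13 = 15)
A = 1/15 ≈ 0.066667
Z = -2/21 (Z = (-2 + 4/6)/(7 + 7) = (-2 + 4*(⅙))/14 = (-2 + ⅔)*(1/14) = -4/3*1/14 = -2/21 ≈ -0.095238)
o = -2/21 ≈ -0.095238
l(B, E) = 4 (l(B, E) = 7 - 3 = 4)
(141*A)*l(2, o) = (141*(1/15))*4 = (47/5)*4 = 188/5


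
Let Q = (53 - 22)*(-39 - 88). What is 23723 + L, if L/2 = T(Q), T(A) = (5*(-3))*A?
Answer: 141833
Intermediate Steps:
Q = -3937 (Q = 31*(-127) = -3937)
T(A) = -15*A
L = 118110 (L = 2*(-15*(-3937)) = 2*59055 = 118110)
23723 + L = 23723 + 118110 = 141833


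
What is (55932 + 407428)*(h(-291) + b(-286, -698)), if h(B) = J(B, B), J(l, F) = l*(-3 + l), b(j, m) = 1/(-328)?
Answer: 1625334301120/41 ≈ 3.9642e+10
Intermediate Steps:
b(j, m) = -1/328
h(B) = B*(-3 + B)
(55932 + 407428)*(h(-291) + b(-286, -698)) = (55932 + 407428)*(-291*(-3 - 291) - 1/328) = 463360*(-291*(-294) - 1/328) = 463360*(85554 - 1/328) = 463360*(28061711/328) = 1625334301120/41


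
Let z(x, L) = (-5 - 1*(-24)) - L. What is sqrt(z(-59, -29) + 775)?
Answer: sqrt(823) ≈ 28.688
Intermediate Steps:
z(x, L) = 19 - L (z(x, L) = (-5 + 24) - L = 19 - L)
sqrt(z(-59, -29) + 775) = sqrt((19 - 1*(-29)) + 775) = sqrt((19 + 29) + 775) = sqrt(48 + 775) = sqrt(823)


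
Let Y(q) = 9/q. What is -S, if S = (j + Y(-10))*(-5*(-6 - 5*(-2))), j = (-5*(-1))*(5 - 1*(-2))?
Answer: 682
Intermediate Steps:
j = 35 (j = 5*(5 + 2) = 5*7 = 35)
S = -682 (S = (35 + 9/(-10))*(-5*(-6 - 5*(-2))) = (35 + 9*(-1/10))*(-5*(-6 + 10)) = (35 - 9/10)*(-5*4) = (341/10)*(-20) = -682)
-S = -1*(-682) = 682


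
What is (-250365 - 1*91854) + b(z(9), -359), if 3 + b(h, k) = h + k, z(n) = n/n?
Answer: -342580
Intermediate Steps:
z(n) = 1
b(h, k) = -3 + h + k (b(h, k) = -3 + (h + k) = -3 + h + k)
(-250365 - 1*91854) + b(z(9), -359) = (-250365 - 1*91854) + (-3 + 1 - 359) = (-250365 - 91854) - 361 = -342219 - 361 = -342580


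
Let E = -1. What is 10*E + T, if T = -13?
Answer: -23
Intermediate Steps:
10*E + T = 10*(-1) - 13 = -10 - 13 = -23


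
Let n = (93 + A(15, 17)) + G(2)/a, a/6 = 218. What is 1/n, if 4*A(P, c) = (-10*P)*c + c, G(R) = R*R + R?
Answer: -436/235547 ≈ -0.0018510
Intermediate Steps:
G(R) = R + R² (G(R) = R² + R = R + R²)
A(P, c) = c/4 - 5*P*c/2 (A(P, c) = ((-10*P)*c + c)/4 = (-10*P*c + c)/4 = (c - 10*P*c)/4 = c/4 - 5*P*c/2)
a = 1308 (a = 6*218 = 1308)
n = -235547/436 (n = (93 + (¼)*17*(1 - 10*15)) + (2*(1 + 2))/1308 = (93 + (¼)*17*(1 - 150)) + (2*3)*(1/1308) = (93 + (¼)*17*(-149)) + 6*(1/1308) = (93 - 2533/4) + 1/218 = -2161/4 + 1/218 = -235547/436 ≈ -540.25)
1/n = 1/(-235547/436) = -436/235547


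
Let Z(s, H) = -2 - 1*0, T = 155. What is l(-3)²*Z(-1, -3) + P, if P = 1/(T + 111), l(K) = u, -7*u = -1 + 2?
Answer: -69/1862 ≈ -0.037057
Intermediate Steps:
Z(s, H) = -2 (Z(s, H) = -2 + 0 = -2)
u = -⅐ (u = -(-1 + 2)/7 = -⅐*1 = -⅐ ≈ -0.14286)
l(K) = -⅐
P = 1/266 (P = 1/(155 + 111) = 1/266 ≈ 0.0037594)
l(-3)²*Z(-1, -3) + P = (-⅐)²*(-2) + 1/266 = (1/49)*(-2) + 1/266 = -2/49 + 1/266 = -69/1862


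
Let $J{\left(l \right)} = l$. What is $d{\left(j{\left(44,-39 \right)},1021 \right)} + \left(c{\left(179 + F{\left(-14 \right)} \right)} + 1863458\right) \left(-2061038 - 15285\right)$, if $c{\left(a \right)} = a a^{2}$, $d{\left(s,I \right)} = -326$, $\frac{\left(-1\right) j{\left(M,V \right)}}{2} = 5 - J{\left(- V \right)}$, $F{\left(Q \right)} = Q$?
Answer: $-13196243161635$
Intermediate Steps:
$j{\left(M,V \right)} = -10 - 2 V$ ($j{\left(M,V \right)} = - 2 \left(5 - - V\right) = - 2 \left(5 + V\right) = -10 - 2 V$)
$c{\left(a \right)} = a^{3}$
$d{\left(j{\left(44,-39 \right)},1021 \right)} + \left(c{\left(179 + F{\left(-14 \right)} \right)} + 1863458\right) \left(-2061038 - 15285\right) = -326 + \left(\left(179 - 14\right)^{3} + 1863458\right) \left(-2061038 - 15285\right) = -326 + \left(165^{3} + 1863458\right) \left(-2076323\right) = -326 + \left(4492125 + 1863458\right) \left(-2076323\right) = -326 + 6355583 \left(-2076323\right) = -326 - 13196243161309 = -13196243161635$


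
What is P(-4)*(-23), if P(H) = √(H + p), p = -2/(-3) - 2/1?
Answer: -92*I*√3/3 ≈ -53.116*I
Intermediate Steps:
p = -4/3 (p = -2*(-⅓) - 2*1 = ⅔ - 2 = -4/3 ≈ -1.3333)
P(H) = √(-4/3 + H) (P(H) = √(H - 4/3) = √(-4/3 + H))
P(-4)*(-23) = (√(-12 + 9*(-4))/3)*(-23) = (√(-12 - 36)/3)*(-23) = (√(-48)/3)*(-23) = ((4*I*√3)/3)*(-23) = (4*I*√3/3)*(-23) = -92*I*√3/3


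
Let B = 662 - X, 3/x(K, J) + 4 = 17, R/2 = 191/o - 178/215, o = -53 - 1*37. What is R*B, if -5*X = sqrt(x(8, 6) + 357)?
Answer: -7558054/1935 - 22834*sqrt(1677)/41925 ≈ -3928.3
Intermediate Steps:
o = -90 (o = -53 - 37 = -90)
R = -11417/1935 (R = 2*(191/(-90) - 178/215) = 2*(191*(-1/90) - 178*1/215) = 2*(-191/90 - 178/215) = 2*(-11417/3870) = -11417/1935 ≈ -5.9003)
x(K, J) = 3/13 (x(K, J) = 3/(-4 + 17) = 3/13)
X = -6*sqrt(1677)/65 (X = -sqrt(3/13 + 357)/5 = -6*sqrt(1677)/65 ≈ -3.7801)
B = 662 + 6*sqrt(1677)/65 (B = 662 - (-6)*sqrt(1677)/65 = 662 + 6*sqrt(1677)/65 ≈ 665.78)
R*B = -11417*(662 + 6*sqrt(1677)/65)/1935 = -7558054/1935 - 22834*sqrt(1677)/41925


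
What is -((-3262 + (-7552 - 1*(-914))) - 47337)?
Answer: 57237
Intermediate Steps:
-((-3262 + (-7552 - 1*(-914))) - 47337) = -((-3262 + (-7552 + 914)) - 47337) = -((-3262 - 6638) - 47337) = -(-9900 - 47337) = -1*(-57237) = 57237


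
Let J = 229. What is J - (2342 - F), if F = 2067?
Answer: -46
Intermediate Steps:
J - (2342 - F) = 229 - (2342 - 1*2067) = 229 - (2342 - 2067) = 229 - 1*275 = 229 - 275 = -46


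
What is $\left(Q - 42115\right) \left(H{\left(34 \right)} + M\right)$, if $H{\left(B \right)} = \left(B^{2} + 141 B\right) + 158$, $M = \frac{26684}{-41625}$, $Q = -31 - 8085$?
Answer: $- \frac{12769665346496}{41625} \approx -3.0678 \cdot 10^{8}$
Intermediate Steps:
$Q = -8116$ ($Q = -31 - 8085 = -8116$)
$M = - \frac{26684}{41625}$ ($M = 26684 \left(- \frac{1}{41625}\right) = - \frac{26684}{41625} \approx -0.64106$)
$H{\left(B \right)} = 158 + B^{2} + 141 B$
$\left(Q - 42115\right) \left(H{\left(34 \right)} + M\right) = \left(-8116 - 42115\right) \left(\left(158 + 34^{2} + 141 \cdot 34\right) - \frac{26684}{41625}\right) = - 50231 \left(\left(158 + 1156 + 4794\right) - \frac{26684}{41625}\right) = - 50231 \left(6108 - \frac{26684}{41625}\right) = \left(-50231\right) \frac{254218816}{41625} = - \frac{12769665346496}{41625}$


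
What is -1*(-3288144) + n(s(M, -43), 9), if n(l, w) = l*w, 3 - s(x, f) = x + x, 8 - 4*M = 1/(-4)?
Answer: 26305071/8 ≈ 3.2881e+6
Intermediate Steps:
M = 33/16 (M = 2 - ¼/(-4) = 2 - ¼*(-¼) = 2 + 1/16 = 33/16 ≈ 2.0625)
s(x, f) = 3 - 2*x (s(x, f) = 3 - (x + x) = 3 - 2*x)
-1*(-3288144) + n(s(M, -43), 9) = -1*(-3288144) + (3 - 2*33/16)*9 = 3288144 + (3 - 33/8)*9 = 3288144 - 9/8*9 = 3288144 - 81/8 = 26305071/8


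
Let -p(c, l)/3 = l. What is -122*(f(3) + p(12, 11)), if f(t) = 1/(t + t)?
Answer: 12017/3 ≈ 4005.7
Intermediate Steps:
p(c, l) = -3*l
f(t) = 1/(2*t)
-122*(f(3) + p(12, 11)) = -122*((½)/3 - 3*11) = -122*((½)*(⅓) - 33) = -122*(⅙ - 33) = -122*(-197/6) = 12017/3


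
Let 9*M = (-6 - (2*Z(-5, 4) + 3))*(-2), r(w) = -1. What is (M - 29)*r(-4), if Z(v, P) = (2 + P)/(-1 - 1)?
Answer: 85/3 ≈ 28.333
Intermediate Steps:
Z(v, P) = -1 - P/2 (Z(v, P) = (2 + P)/(-2) = (2 + P)*(-½) = -1 - P/2)
M = ⅔ (M = ((-6 - (2*(-1 - ½*4) + 3))*(-2))/9 = ((-6 - (2*(-1 - 2) + 3))*(-2))/9 = ((-6 - (2*(-3) + 3))*(-2))/9 = ((-6 - (-6 + 3))*(-2))/9 = ((-6 - 1*(-3))*(-2))/9 = ((-6 + 3)*(-2))/9 = (-3*(-2))/9 = (⅑)*6 = ⅔ ≈ 0.66667)
(M - 29)*r(-4) = (⅔ - 29)*(-1) = -85/3*(-1) = 85/3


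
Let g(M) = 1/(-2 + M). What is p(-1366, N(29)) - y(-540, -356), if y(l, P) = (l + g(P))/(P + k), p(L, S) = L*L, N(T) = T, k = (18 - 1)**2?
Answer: 44756627295/23986 ≈ 1.8659e+6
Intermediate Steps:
k = 289 (k = 17**2 = 289)
p(L, S) = L**2
y(l, P) = (l + 1/(-2 + P))/(289 + P) (y(l, P) = (l + 1/(-2 + P))/(P + 289) = (l + 1/(-2 + P))/(289 + P))
p(-1366, N(29)) - y(-540, -356) = (-1366)**2 - (1 - 540*(-2 - 356))/((-2 - 356)*(289 - 356)) = 1865956 - (1 - 540*(-358))/((-358)*(-67)) = 1865956 - (-1)*(-1)*(1 + 193320)/(358*67) = 1865956 - (-1)*(-1)*193321/(358*67) = 1865956 - 1*193321/23986 = 1865956 - 193321/23986 = 44756627295/23986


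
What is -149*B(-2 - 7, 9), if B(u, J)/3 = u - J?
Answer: 8046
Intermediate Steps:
B(u, J) = -3*J + 3*u (B(u, J) = 3*(u - J) = -3*J + 3*u)
-149*B(-2 - 7, 9) = -149*(-3*9 + 3*(-2 - 7)) = -149*(-27 + 3*(-9)) = -149*(-27 - 27) = -149*(-54) = 8046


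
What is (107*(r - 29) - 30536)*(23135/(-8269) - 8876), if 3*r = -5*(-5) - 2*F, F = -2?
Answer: 7181384449106/24807 ≈ 2.8949e+8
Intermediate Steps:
r = 29/3 (r = (-5*(-5) - 2*(-2))/3 = (25 + 4)/3 = (⅓)*29 = 29/3 ≈ 9.6667)
(107*(r - 29) - 30536)*(23135/(-8269) - 8876) = (107*(29/3 - 29) - 30536)*(23135/(-8269) - 8876) = (107*(-58/3) - 30536)*(23135*(-1/8269) - 8876) = (-6206/3 - 30536)*(-23135/8269 - 8876) = -97814/3*(-73418779/8269) = 7181384449106/24807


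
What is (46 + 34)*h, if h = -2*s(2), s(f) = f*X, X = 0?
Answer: 0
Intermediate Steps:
s(f) = 0 (s(f) = f*0 = 0)
h = 0 (h = -2*0 = 0)
(46 + 34)*h = (46 + 34)*0 = 80*0 = 0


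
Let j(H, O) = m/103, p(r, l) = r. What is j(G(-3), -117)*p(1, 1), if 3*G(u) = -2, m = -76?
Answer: -76/103 ≈ -0.73786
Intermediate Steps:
G(u) = -2/3 (G(u) = (1/3)*(-2) = -2/3)
j(H, O) = -76/103
j(G(-3), -117)*p(1, 1) = -76/103*1 = -76/103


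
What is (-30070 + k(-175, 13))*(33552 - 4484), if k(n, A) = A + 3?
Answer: -873609672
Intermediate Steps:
k(n, A) = 3 + A
(-30070 + k(-175, 13))*(33552 - 4484) = (-30070 + (3 + 13))*(33552 - 4484) = (-30070 + 16)*29068 = -30054*29068 = -873609672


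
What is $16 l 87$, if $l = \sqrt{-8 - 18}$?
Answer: $1392 i \sqrt{26} \approx 7097.8 i$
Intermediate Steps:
$l = i \sqrt{26}$ ($l = \sqrt{-26} = i \sqrt{26} \approx 5.099 i$)
$16 l 87 = 16 i \sqrt{26} \cdot 87 = 1392 i \sqrt{26}$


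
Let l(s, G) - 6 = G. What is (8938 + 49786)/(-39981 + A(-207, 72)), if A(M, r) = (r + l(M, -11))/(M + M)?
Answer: -24311736/16552201 ≈ -1.4688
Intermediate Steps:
l(s, G) = 6 + G
A(M, r) = (-5 + r)/(2*M) (A(M, r) = (r + (6 - 11))/(M + M) = (r - 5)/((2*M)) = (-5 + r)*(1/(2*M)) = (-5 + r)/(2*M))
(8938 + 49786)/(-39981 + A(-207, 72)) = (8938 + 49786)/(-39981 + (½)*(-5 + 72)/(-207)) = 58724/(-39981 + (½)*(-1/207)*67) = 58724/(-39981 - 67/414) = 58724/(-16552201/414) = 58724*(-414/16552201) = -24311736/16552201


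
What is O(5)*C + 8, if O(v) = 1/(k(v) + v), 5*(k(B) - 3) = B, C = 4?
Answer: 76/9 ≈ 8.4444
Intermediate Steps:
k(B) = 3 + B/5
O(v) = 1/(3 + 6*v/5) (O(v) = 1/((3 + v/5) + v) = 1/(3 + 6*v/5))
O(5)*C + 8 = (5/(3*(5 + 2*5)))*4 + 8 = (5/(3*(5 + 10)))*4 + 8 = ((5/3)/15)*4 + 8 = ((5/3)*(1/15))*4 + 8 = (⅑)*4 + 8 = 4/9 + 8 = 76/9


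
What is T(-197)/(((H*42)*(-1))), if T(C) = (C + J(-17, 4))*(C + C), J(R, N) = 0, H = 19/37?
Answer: -1435933/399 ≈ -3598.8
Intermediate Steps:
H = 19/37 (H = 19*(1/37) = 19/37 ≈ 0.51351)
T(C) = 2*C² (T(C) = (C + 0)*(C + C) = C*(2*C) = 2*C²)
T(-197)/(((H*42)*(-1))) = (2*(-197)²)/((((19/37)*42)*(-1))) = (2*38809)/(((798/37)*(-1))) = 77618/(-798/37) = 77618*(-37/798) = -1435933/399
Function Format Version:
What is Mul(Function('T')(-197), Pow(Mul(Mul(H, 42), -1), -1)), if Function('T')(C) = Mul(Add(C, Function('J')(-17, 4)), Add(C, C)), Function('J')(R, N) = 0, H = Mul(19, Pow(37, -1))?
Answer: Rational(-1435933, 399) ≈ -3598.8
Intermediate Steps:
H = Rational(19, 37) (H = Mul(19, Rational(1, 37)) = Rational(19, 37) ≈ 0.51351)
Function('T')(C) = Mul(2, Pow(C, 2)) (Function('T')(C) = Mul(Add(C, 0), Add(C, C)) = Mul(C, Mul(2, C)) = Mul(2, Pow(C, 2)))
Mul(Function('T')(-197), Pow(Mul(Mul(H, 42), -1), -1)) = Mul(Mul(2, Pow(-197, 2)), Pow(Mul(Mul(Rational(19, 37), 42), -1), -1)) = Mul(Mul(2, 38809), Pow(Mul(Rational(798, 37), -1), -1)) = Mul(77618, Pow(Rational(-798, 37), -1)) = Mul(77618, Rational(-37, 798)) = Rational(-1435933, 399)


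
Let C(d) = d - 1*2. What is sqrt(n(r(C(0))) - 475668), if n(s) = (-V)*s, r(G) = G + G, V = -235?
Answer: 8*I*sqrt(7447) ≈ 690.37*I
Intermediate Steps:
C(d) = -2 + d (C(d) = d - 2 = -2 + d)
r(G) = 2*G
n(s) = 235*s (n(s) = (-1*(-235))*s = 235*s)
sqrt(n(r(C(0))) - 475668) = sqrt(235*(2*(-2 + 0)) - 475668) = sqrt(235*(2*(-2)) - 475668) = sqrt(235*(-4) - 475668) = sqrt(-940 - 475668) = sqrt(-476608) = 8*I*sqrt(7447)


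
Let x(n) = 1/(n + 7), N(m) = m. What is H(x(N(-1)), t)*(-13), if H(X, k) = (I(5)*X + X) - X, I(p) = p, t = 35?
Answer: -65/6 ≈ -10.833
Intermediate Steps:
x(n) = 1/(7 + n)
H(X, k) = 5*X (H(X, k) = (5*X + X) - X = 6*X - X = 5*X)
H(x(N(-1)), t)*(-13) = (5/(7 - 1))*(-13) = (5/6)*(-13) = -65/6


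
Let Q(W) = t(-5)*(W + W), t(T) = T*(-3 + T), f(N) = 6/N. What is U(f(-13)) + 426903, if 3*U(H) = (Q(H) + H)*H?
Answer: 72147579/169 ≈ 4.2691e+5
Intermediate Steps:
Q(W) = 80*W (Q(W) = (-5*(-3 - 5))*(W + W) = (-5*(-8))*(2*W) = 40*(2*W) = 80*W)
U(H) = 27*H² (U(H) = ((80*H + H)*H)/3 = ((81*H)*H)/3 = (81*H²)/3 = 27*H²)
U(f(-13)) + 426903 = 27*(6/(-13))² + 426903 = 27*(6*(-1/13))² + 426903 = 27*(-6/13)² + 426903 = 27*(36/169) + 426903 = 972/169 + 426903 = 72147579/169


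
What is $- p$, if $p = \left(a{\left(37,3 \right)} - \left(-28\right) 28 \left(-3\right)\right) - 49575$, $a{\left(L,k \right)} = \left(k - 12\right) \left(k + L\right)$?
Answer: $52287$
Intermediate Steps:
$a{\left(L,k \right)} = \left(-12 + k\right) \left(L + k\right)$
$p = -52287$ ($p = \left(\left(3^{2} - 444 - 36 + 37 \cdot 3\right) - \left(-28\right) 28 \left(-3\right)\right) - 49575 = \left(\left(9 - 444 - 36 + 111\right) - \left(-784\right) \left(-3\right)\right) - 49575 = \left(-360 - 2352\right) - 49575 = -2712 - 49575 = -52287$)
$- p = \left(-1\right) \left(-52287\right) = 52287$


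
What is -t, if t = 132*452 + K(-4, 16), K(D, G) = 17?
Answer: -59681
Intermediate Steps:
t = 59681 (t = 132*452 + 17 = 59664 + 17 = 59681)
-t = -1*59681 = -59681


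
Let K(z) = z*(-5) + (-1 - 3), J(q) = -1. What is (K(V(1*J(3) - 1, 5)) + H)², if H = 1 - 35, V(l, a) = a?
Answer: 3969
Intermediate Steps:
K(z) = -4 - 5*z (K(z) = -5*z - 4 = -4 - 5*z)
H = -34
(K(V(1*J(3) - 1, 5)) + H)² = ((-4 - 5*5) - 34)² = ((-4 - 25) - 34)² = (-29 - 34)² = (-63)² = 3969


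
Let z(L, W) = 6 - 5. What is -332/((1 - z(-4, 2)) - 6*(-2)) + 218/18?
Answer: -140/9 ≈ -15.556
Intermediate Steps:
z(L, W) = 1
-332/((1 - z(-4, 2)) - 6*(-2)) + 218/18 = -332/((1 - 1*1) - 6*(-2)) + 218/18 = -332/((1 - 1) + 12) + 218*(1/18) = -332/(0 + 12) + 109/9 = -332/12 + 109/9 = -332*1/12 + 109/9 = -83/3 + 109/9 = -140/9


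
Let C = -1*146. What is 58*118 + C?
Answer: 6698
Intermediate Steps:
C = -146
58*118 + C = 58*118 - 146 = 6844 - 146 = 6698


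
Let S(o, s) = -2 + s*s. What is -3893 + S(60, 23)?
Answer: -3366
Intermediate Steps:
S(o, s) = -2 + s²
-3893 + S(60, 23) = -3893 + (-2 + 23²) = -3893 + (-2 + 529) = -3893 + 527 = -3366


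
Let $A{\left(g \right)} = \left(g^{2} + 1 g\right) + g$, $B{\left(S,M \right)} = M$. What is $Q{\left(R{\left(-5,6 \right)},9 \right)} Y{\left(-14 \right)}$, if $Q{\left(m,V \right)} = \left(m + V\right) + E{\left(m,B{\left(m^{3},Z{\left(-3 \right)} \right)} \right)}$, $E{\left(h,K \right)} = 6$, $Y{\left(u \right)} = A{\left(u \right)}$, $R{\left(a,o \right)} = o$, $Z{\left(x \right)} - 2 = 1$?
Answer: $3528$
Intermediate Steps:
$Z{\left(x \right)} = 3$ ($Z{\left(x \right)} = 2 + 1 = 3$)
$A{\left(g \right)} = g^{2} + 2 g$ ($A{\left(g \right)} = \left(g^{2} + g\right) + g = \left(g + g^{2}\right) + g = g^{2} + 2 g$)
$Y{\left(u \right)} = u \left(2 + u\right)$
$Q{\left(m,V \right)} = 6 + V + m$ ($Q{\left(m,V \right)} = \left(m + V\right) + 6 = \left(V + m\right) + 6 = 6 + V + m$)
$Q{\left(R{\left(-5,6 \right)},9 \right)} Y{\left(-14 \right)} = \left(6 + 9 + 6\right) \left(- 14 \left(2 - 14\right)\right) = 21 \left(\left(-14\right) \left(-12\right)\right) = 21 \cdot 168 = 3528$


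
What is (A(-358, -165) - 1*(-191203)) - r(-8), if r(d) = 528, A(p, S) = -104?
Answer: 190571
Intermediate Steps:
(A(-358, -165) - 1*(-191203)) - r(-8) = (-104 - 1*(-191203)) - 1*528 = (-104 + 191203) - 528 = 191099 - 528 = 190571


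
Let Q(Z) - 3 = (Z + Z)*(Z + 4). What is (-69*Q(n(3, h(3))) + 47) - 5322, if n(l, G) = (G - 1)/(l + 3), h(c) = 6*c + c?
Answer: -26566/3 ≈ -8855.3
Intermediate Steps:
h(c) = 7*c
n(l, G) = (-1 + G)/(3 + l)
Q(Z) = 3 + 2*Z*(4 + Z) (Q(Z) = 3 + (Z + Z)*(Z + 4) = 3 + (2*Z)*(4 + Z) = 3 + 2*Z*(4 + Z))
(-69*Q(n(3, h(3))) + 47) - 5322 = (-69*(3 + 2*((-1 + 7*3)/(3 + 3))² + 8*((-1 + 7*3)/(3 + 3))) + 47) - 5322 = (-69*(3 + 2*((-1 + 21)/6)² + 8*((-1 + 21)/6)) + 47) - 5322 = (-69*(3 + 2*((⅙)*20)² + 8*((⅙)*20)) + 47) - 5322 = (-69*(3 + 2*(10/3)² + 8*(10/3)) + 47) - 5322 = (-69*(3 + 2*(100/9) + 80/3) + 47) - 5322 = (-69*(3 + 200/9 + 80/3) + 47) - 5322 = (-69*467/9 + 47) - 5322 = (-10741/3 + 47) - 5322 = -10600/3 - 5322 = -26566/3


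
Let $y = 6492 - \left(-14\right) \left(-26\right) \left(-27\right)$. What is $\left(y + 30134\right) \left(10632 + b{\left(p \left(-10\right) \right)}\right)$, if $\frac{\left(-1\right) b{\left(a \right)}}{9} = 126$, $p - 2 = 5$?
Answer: $441220092$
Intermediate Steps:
$p = 7$ ($p = 2 + 5 = 7$)
$b{\left(a \right)} = -1134$ ($b{\left(a \right)} = \left(-9\right) 126 = -1134$)
$y = 16320$ ($y = 6492 - 364 \left(-27\right) = 6492 - -9828 = 6492 + 9828 = 16320$)
$\left(y + 30134\right) \left(10632 + b{\left(p \left(-10\right) \right)}\right) = \left(16320 + 30134\right) \left(10632 - 1134\right) = 46454 \cdot 9498 = 441220092$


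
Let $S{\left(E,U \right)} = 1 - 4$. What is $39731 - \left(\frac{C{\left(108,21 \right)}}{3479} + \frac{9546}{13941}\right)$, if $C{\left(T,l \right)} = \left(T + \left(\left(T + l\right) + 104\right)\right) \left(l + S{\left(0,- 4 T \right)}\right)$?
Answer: $\frac{642288026939}{16166913} \approx 39729.0$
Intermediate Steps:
$S{\left(E,U \right)} = -3$
$C{\left(T,l \right)} = \left(-3 + l\right) \left(104 + l + 2 T\right)$ ($C{\left(T,l \right)} = \left(T + \left(\left(T + l\right) + 104\right)\right) \left(l - 3\right) = \left(T + \left(104 + T + l\right)\right) \left(-3 + l\right) = \left(104 + l + 2 T\right) \left(-3 + l\right) = \left(-3 + l\right) \left(104 + l + 2 T\right)$)
$39731 - \left(\frac{C{\left(108,21 \right)}}{3479} + \frac{9546}{13941}\right) = 39731 - \left(\frac{-312 + 21^{2} - 648 + 101 \cdot 21 + 2 \cdot 108 \cdot 21}{3479} + \frac{9546}{13941}\right) = 39731 - \left(\left(-312 + 441 - 648 + 2121 + 4536\right) \frac{1}{3479} + 9546 \cdot \frac{1}{13941}\right) = 39731 - \left(6138 \cdot \frac{1}{3479} + \frac{3182}{4647}\right) = 39731 - \left(\frac{6138}{3479} + \frac{3182}{4647}\right) = 39731 - \frac{39593464}{16166913} = \frac{642288026939}{16166913}$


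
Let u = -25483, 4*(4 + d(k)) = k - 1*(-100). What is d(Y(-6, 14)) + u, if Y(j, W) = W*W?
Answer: -25413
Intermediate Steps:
Y(j, W) = W**2
d(k) = 21 + k/4 (d(k) = -4 + (k - 1*(-100))/4 = -4 + (k + 100)/4 = -4 + (100 + k)/4 = -4 + (25 + k/4) = 21 + k/4)
d(Y(-6, 14)) + u = (21 + (1/4)*14**2) - 25483 = (21 + (1/4)*196) - 25483 = (21 + 49) - 25483 = 70 - 25483 = -25413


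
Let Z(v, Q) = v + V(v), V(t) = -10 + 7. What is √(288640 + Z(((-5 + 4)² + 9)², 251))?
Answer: √288737 ≈ 537.34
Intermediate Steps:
V(t) = -3
Z(v, Q) = -3 + v (Z(v, Q) = v - 3 = -3 + v)
√(288640 + Z(((-5 + 4)² + 9)², 251)) = √(288640 + (-3 + ((-5 + 4)² + 9)²)) = √(288640 + (-3 + ((-1)² + 9)²)) = √(288640 + (-3 + (1 + 9)²)) = √(288640 + (-3 + 10²)) = √(288640 + (-3 + 100)) = √(288640 + 97) = √288737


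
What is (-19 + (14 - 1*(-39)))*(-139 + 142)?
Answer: 102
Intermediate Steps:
(-19 + (14 - 1*(-39)))*(-139 + 142) = (-19 + (14 + 39))*3 = (-19 + 53)*3 = 34*3 = 102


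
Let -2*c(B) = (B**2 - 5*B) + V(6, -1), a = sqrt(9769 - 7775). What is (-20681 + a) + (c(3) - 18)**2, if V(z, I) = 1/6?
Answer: -2945303/144 + sqrt(1994) ≈ -20409.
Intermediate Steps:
V(z, I) = 1/6 (V(z, I) = 1*(1/6) = 1/6)
a = sqrt(1994) ≈ 44.654
c(B) = -1/12 - B**2/2 + 5*B/2 (c(B) = -((B**2 - 5*B) + 1/6)/2 = -(1/6 + B**2 - 5*B)/2 = -1/12 - B**2/2 + 5*B/2)
(-20681 + a) + (c(3) - 18)**2 = (-20681 + sqrt(1994)) + ((-1/12 - 1/2*3**2 + (5/2)*3) - 18)**2 = (-20681 + sqrt(1994)) + ((-1/12 - 1/2*9 + 15/2) - 18)**2 = (-20681 + sqrt(1994)) + ((-1/12 - 9/2 + 15/2) - 18)**2 = (-20681 + sqrt(1994)) + (35/12 - 18)**2 = (-20681 + sqrt(1994)) + (-181/12)**2 = (-20681 + sqrt(1994)) + 32761/144 = -2945303/144 + sqrt(1994)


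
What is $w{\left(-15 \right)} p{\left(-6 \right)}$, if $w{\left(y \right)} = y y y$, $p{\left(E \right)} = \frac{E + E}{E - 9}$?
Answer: $-2700$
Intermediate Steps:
$p{\left(E \right)} = \frac{2 E}{-9 + E}$
$w{\left(y \right)} = y^{3}$ ($w{\left(y \right)} = y^{2} y = y^{3}$)
$w{\left(-15 \right)} p{\left(-6 \right)} = \left(-15\right)^{3} \cdot 2 \left(-6\right) \frac{1}{-9 - 6} = - 3375 \cdot 2 \left(-6\right) \frac{1}{-15} = - 3375 \cdot 2 \left(-6\right) \left(- \frac{1}{15}\right) = \left(-3375\right) \frac{4}{5} = -2700$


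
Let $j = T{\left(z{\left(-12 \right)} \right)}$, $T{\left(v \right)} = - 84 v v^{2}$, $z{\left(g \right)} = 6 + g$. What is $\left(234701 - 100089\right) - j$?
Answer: $116468$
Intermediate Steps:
$T{\left(v \right)} = - 84 v^{3}$
$j = 18144$ ($j = - 84 \left(6 - 12\right)^{3} = - 84 \left(-6\right)^{3} = \left(-84\right) \left(-216\right) = 18144$)
$\left(234701 - 100089\right) - j = \left(234701 - 100089\right) - 18144 = 134612 - 18144 = 116468$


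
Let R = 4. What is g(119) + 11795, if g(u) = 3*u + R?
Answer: 12156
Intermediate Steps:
g(u) = 4 + 3*u (g(u) = 3*u + 4 = 4 + 3*u)
g(119) + 11795 = (4 + 3*119) + 11795 = (4 + 357) + 11795 = 361 + 11795 = 12156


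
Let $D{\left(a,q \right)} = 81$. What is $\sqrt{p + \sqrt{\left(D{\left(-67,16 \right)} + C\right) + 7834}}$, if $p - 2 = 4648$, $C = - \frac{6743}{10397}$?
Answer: $\frac{\sqrt{502653881850 + 20794 \sqrt{213880617066}}}{10397} \approx 68.84$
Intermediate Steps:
$C = - \frac{6743}{10397}$ ($C = \left(-6743\right) \frac{1}{10397} = - \frac{6743}{10397} \approx -0.64855$)
$p = 4650$ ($p = 2 + 4648 = 4650$)
$\sqrt{p + \sqrt{\left(D{\left(-67,16 \right)} + C\right) + 7834}} = \sqrt{4650 + \sqrt{\left(81 - \frac{6743}{10397}\right) + 7834}} = \sqrt{4650 + \sqrt{\frac{835414}{10397} + 7834}} = \sqrt{4650 + \sqrt{\frac{82285512}{10397}}} = \sqrt{4650 + \frac{2 \sqrt{213880617066}}{10397}}$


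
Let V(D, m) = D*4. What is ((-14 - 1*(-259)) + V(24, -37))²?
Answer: 116281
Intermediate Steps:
V(D, m) = 4*D
((-14 - 1*(-259)) + V(24, -37))² = ((-14 - 1*(-259)) + 4*24)² = ((-14 + 259) + 96)² = (245 + 96)² = 341² = 116281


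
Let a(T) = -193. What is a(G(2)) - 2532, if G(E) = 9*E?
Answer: -2725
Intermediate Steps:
a(G(2)) - 2532 = -193 - 2532 = -2725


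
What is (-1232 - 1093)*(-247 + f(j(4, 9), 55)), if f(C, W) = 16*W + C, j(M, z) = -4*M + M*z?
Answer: -1518225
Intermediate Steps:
f(C, W) = C + 16*W
(-1232 - 1093)*(-247 + f(j(4, 9), 55)) = (-1232 - 1093)*(-247 + (4*(-4 + 9) + 16*55)) = -2325*(-247 + (4*5 + 880)) = -2325*(-247 + (20 + 880)) = -2325*(-247 + 900) = -2325*653 = -1518225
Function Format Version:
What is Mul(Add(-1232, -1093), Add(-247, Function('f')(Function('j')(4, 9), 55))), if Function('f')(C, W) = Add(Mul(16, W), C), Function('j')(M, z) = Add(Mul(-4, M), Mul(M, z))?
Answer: -1518225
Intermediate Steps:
Function('f')(C, W) = Add(C, Mul(16, W))
Mul(Add(-1232, -1093), Add(-247, Function('f')(Function('j')(4, 9), 55))) = Mul(Add(-1232, -1093), Add(-247, Add(Mul(4, Add(-4, 9)), Mul(16, 55)))) = Mul(-2325, Add(-247, Add(Mul(4, 5), 880))) = Mul(-2325, Add(-247, Add(20, 880))) = Mul(-2325, Add(-247, 900)) = Mul(-2325, 653) = -1518225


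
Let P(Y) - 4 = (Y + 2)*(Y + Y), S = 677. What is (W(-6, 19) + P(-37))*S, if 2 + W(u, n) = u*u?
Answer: 1779156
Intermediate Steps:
P(Y) = 4 + 2*Y*(2 + Y) (P(Y) = 4 + (Y + 2)*(Y + Y) = 4 + (2 + Y)*(2*Y) = 4 + 2*Y*(2 + Y))
W(u, n) = -2 + u² (W(u, n) = -2 + u*u = -2 + u²)
(W(-6, 19) + P(-37))*S = ((-2 + (-6)²) + (4 + 2*(-37)² + 4*(-37)))*677 = ((-2 + 36) + (4 + 2*1369 - 148))*677 = (34 + (4 + 2738 - 148))*677 = (34 + 2594)*677 = 2628*677 = 1779156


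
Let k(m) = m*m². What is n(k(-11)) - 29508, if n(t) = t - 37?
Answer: -30876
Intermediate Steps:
k(m) = m³
n(t) = -37 + t
n(k(-11)) - 29508 = (-37 + (-11)³) - 29508 = (-37 - 1331) - 29508 = -1368 - 29508 = -30876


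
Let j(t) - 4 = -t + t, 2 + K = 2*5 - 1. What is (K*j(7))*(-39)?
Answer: -1092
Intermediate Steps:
K = 7 (K = -2 + (2*5 - 1) = -2 + (10 - 1) = -2 + 9 = 7)
j(t) = 4 (j(t) = 4 + (-t + t) = 4 + 0 = 4)
(K*j(7))*(-39) = (7*4)*(-39) = 28*(-39) = -1092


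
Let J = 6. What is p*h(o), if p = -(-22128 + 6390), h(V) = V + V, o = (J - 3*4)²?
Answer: 1133136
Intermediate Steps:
o = 36 (o = (6 - 3*4)² = (6 - 12)² = (-6)² = 36)
h(V) = 2*V
p = 15738 (p = -1*(-15738) = 15738)
p*h(o) = 15738*(2*36) = 15738*72 = 1133136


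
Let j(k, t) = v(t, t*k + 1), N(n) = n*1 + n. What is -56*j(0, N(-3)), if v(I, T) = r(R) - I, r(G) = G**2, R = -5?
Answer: -1736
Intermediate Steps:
N(n) = 2*n (N(n) = n + n = 2*n)
v(I, T) = 25 - I (v(I, T) = (-5)**2 - I = 25 - I)
j(k, t) = 25 - t
-56*j(0, N(-3)) = -56*(25 - 2*(-3)) = -56*(25 - 1*(-6)) = -56*(25 + 6) = -56*31 = -1736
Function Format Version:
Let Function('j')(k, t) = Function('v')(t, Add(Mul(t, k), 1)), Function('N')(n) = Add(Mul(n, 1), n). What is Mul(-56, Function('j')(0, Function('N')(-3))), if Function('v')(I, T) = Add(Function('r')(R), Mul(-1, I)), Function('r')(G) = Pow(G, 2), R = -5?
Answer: -1736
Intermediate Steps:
Function('N')(n) = Mul(2, n) (Function('N')(n) = Add(n, n) = Mul(2, n))
Function('v')(I, T) = Add(25, Mul(-1, I)) (Function('v')(I, T) = Add(Pow(-5, 2), Mul(-1, I)) = Add(25, Mul(-1, I)))
Function('j')(k, t) = Add(25, Mul(-1, t))
Mul(-56, Function('j')(0, Function('N')(-3))) = Mul(-56, Add(25, Mul(-1, Mul(2, -3)))) = Mul(-56, Add(25, Mul(-1, -6))) = Mul(-56, Add(25, 6)) = Mul(-56, 31) = -1736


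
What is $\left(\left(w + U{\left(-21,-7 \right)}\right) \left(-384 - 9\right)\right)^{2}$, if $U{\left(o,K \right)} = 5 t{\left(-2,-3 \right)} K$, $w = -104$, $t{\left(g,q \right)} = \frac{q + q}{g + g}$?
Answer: $\frac{15131214081}{4} \approx 3.7828 \cdot 10^{9}$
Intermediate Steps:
$t{\left(g,q \right)} = \frac{q}{g}$ ($t{\left(g,q \right)} = \frac{2 q}{2 g} = 2 q \frac{1}{2 g} = \frac{q}{g}$)
$U{\left(o,K \right)} = \frac{15 K}{2}$ ($U{\left(o,K \right)} = 5 \left(- \frac{3}{-2}\right) K = 5 \left(\left(-3\right) \left(- \frac{1}{2}\right)\right) K = 5 \cdot \frac{3}{2} K = \frac{15 K}{2}$)
$\left(\left(w + U{\left(-21,-7 \right)}\right) \left(-384 - 9\right)\right)^{2} = \left(\left(-104 + \frac{15}{2} \left(-7\right)\right) \left(-384 - 9\right)\right)^{2} = \left(\left(-104 - \frac{105}{2}\right) \left(-393\right)\right)^{2} = \left(\left(- \frac{313}{2}\right) \left(-393\right)\right)^{2} = \left(\frac{123009}{2}\right)^{2} = \frac{15131214081}{4}$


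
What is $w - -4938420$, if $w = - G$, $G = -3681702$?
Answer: $8620122$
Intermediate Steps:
$w = 3681702$ ($w = \left(-1\right) \left(-3681702\right) = 3681702$)
$w - -4938420 = 3681702 - -4938420 = 3681702 + 4938420 = 8620122$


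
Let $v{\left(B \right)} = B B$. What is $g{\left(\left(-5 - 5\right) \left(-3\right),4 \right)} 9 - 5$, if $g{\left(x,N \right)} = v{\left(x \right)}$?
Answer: $8095$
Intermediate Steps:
$v{\left(B \right)} = B^{2}$
$g{\left(x,N \right)} = x^{2}$
$g{\left(\left(-5 - 5\right) \left(-3\right),4 \right)} 9 - 5 = \left(\left(-5 - 5\right) \left(-3\right)\right)^{2} \cdot 9 - 5 = \left(\left(-10\right) \left(-3\right)\right)^{2} \cdot 9 - 5 = 30^{2} \cdot 9 - 5 = 900 \cdot 9 - 5 = 8100 - 5 = 8095$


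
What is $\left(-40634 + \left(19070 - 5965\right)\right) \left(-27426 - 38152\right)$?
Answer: $1805296762$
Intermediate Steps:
$\left(-40634 + \left(19070 - 5965\right)\right) \left(-27426 - 38152\right) = \left(-40634 + 13105\right) \left(-65578\right) = \left(-27529\right) \left(-65578\right) = 1805296762$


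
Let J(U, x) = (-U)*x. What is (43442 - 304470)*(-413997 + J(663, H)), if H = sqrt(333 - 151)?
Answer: 108064808916 + 173061564*sqrt(182) ≈ 1.1040e+11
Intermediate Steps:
H = sqrt(182) ≈ 13.491
J(U, x) = -U*x
(43442 - 304470)*(-413997 + J(663, H)) = (43442 - 304470)*(-413997 - 1*663*sqrt(182)) = -261028*(-413997 - 663*sqrt(182)) = 108064808916 + 173061564*sqrt(182)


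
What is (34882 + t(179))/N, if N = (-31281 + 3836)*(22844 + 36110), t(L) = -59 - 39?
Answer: -17392/808996265 ≈ -2.1498e-5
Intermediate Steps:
t(L) = -98
N = -1617992530 (N = -27445*58954 = -1617992530)
(34882 + t(179))/N = (34882 - 98)/(-1617992530) = 34784*(-1/1617992530) = -17392/808996265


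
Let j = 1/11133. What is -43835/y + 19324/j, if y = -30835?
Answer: 1326731954131/6167 ≈ 2.1513e+8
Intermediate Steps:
j = 1/11133 ≈ 8.9823e-5
-43835/y + 19324/j = -43835/(-30835) + 19324/(1/11133) = -43835*(-1/30835) + 19324*11133 = 8767/6167 + 215134092 = 1326731954131/6167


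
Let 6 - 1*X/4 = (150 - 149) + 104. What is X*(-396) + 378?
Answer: 157194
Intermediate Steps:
X = -396 (X = 24 - 4*((150 - 149) + 104) = 24 - 4*(1 + 104) = 24 - 4*105 = 24 - 420 = -396)
X*(-396) + 378 = -396*(-396) + 378 = 156816 + 378 = 157194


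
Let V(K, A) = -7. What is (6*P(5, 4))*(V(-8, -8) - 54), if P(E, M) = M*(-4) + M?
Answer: 4392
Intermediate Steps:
P(E, M) = -3*M (P(E, M) = -4*M + M = -3*M)
(6*P(5, 4))*(V(-8, -8) - 54) = (6*(-3*4))*(-7 - 54) = (6*(-12))*(-61) = -72*(-61) = 4392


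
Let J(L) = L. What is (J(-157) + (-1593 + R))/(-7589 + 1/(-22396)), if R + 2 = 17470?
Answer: -352020328/169963245 ≈ -2.0712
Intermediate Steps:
R = 17468 (R = -2 + 17470 = 17468)
(J(-157) + (-1593 + R))/(-7589 + 1/(-22396)) = (-157 + (-1593 + 17468))/(-7589 + 1/(-22396)) = (-157 + 15875)/(-7589 - 1/22396) = 15718/(-169963245/22396) = 15718*(-22396/169963245) = -352020328/169963245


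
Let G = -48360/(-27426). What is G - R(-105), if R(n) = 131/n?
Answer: 206443/68565 ≈ 3.0109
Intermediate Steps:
G = 8060/4571 (G = -48360*(-1/27426) = 8060/4571 ≈ 1.7633)
G - R(-105) = 8060/4571 - 131/(-105) = 8060/4571 - 131*(-1)/105 = 8060/4571 - 1*(-131/105) = 8060/4571 + 131/105 = 206443/68565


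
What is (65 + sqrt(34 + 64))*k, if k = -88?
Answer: -5720 - 616*sqrt(2) ≈ -6591.2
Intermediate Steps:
(65 + sqrt(34 + 64))*k = (65 + sqrt(34 + 64))*(-88) = (65 + sqrt(98))*(-88) = (65 + 7*sqrt(2))*(-88) = -5720 - 616*sqrt(2)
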